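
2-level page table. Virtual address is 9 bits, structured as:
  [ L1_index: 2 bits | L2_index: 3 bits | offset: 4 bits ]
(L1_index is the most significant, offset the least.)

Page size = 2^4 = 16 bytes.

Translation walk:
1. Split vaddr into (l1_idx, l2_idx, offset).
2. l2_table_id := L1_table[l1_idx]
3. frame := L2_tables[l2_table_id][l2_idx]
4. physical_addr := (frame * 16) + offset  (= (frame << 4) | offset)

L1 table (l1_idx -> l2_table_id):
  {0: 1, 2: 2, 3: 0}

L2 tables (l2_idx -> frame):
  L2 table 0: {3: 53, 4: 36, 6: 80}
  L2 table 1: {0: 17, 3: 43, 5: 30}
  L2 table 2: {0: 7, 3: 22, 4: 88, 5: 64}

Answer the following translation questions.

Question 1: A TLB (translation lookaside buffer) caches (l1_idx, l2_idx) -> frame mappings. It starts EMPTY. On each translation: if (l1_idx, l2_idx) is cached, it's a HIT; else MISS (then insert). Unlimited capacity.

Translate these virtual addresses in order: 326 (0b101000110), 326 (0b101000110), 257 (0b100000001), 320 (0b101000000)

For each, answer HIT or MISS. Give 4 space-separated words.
Answer: MISS HIT MISS HIT

Derivation:
vaddr=326: (2,4) not in TLB -> MISS, insert
vaddr=326: (2,4) in TLB -> HIT
vaddr=257: (2,0) not in TLB -> MISS, insert
vaddr=320: (2,4) in TLB -> HIT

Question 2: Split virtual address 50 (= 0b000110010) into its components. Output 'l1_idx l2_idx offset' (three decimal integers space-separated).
vaddr = 50 = 0b000110010
  top 2 bits -> l1_idx = 0
  next 3 bits -> l2_idx = 3
  bottom 4 bits -> offset = 2

Answer: 0 3 2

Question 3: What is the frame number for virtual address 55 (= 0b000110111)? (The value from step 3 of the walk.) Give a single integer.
Answer: 43

Derivation:
vaddr = 55: l1_idx=0, l2_idx=3
L1[0] = 1; L2[1][3] = 43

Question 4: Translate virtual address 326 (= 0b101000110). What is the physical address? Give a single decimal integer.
vaddr = 326 = 0b101000110
Split: l1_idx=2, l2_idx=4, offset=6
L1[2] = 2
L2[2][4] = 88
paddr = 88 * 16 + 6 = 1414

Answer: 1414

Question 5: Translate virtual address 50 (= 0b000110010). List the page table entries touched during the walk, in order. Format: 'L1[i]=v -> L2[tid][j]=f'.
vaddr = 50 = 0b000110010
Split: l1_idx=0, l2_idx=3, offset=2

Answer: L1[0]=1 -> L2[1][3]=43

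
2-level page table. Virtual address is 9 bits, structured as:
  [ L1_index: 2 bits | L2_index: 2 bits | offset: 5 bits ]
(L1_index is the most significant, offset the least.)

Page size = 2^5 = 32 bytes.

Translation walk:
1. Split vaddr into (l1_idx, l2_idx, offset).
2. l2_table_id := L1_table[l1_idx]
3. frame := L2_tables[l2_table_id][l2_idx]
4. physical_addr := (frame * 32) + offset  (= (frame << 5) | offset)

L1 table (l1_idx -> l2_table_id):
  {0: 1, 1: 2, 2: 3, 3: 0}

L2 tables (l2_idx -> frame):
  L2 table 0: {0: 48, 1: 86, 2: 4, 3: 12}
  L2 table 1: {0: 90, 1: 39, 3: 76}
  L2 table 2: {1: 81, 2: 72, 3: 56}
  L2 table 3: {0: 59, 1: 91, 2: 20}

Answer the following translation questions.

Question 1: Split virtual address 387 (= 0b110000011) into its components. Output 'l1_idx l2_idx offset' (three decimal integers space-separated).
Answer: 3 0 3

Derivation:
vaddr = 387 = 0b110000011
  top 2 bits -> l1_idx = 3
  next 2 bits -> l2_idx = 0
  bottom 5 bits -> offset = 3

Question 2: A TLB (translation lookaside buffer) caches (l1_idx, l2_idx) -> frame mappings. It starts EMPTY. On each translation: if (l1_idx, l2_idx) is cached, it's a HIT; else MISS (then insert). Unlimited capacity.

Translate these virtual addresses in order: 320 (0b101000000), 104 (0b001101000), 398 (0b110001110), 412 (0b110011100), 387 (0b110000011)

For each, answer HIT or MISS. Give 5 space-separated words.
vaddr=320: (2,2) not in TLB -> MISS, insert
vaddr=104: (0,3) not in TLB -> MISS, insert
vaddr=398: (3,0) not in TLB -> MISS, insert
vaddr=412: (3,0) in TLB -> HIT
vaddr=387: (3,0) in TLB -> HIT

Answer: MISS MISS MISS HIT HIT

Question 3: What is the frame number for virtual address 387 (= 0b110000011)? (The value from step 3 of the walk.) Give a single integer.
vaddr = 387: l1_idx=3, l2_idx=0
L1[3] = 0; L2[0][0] = 48

Answer: 48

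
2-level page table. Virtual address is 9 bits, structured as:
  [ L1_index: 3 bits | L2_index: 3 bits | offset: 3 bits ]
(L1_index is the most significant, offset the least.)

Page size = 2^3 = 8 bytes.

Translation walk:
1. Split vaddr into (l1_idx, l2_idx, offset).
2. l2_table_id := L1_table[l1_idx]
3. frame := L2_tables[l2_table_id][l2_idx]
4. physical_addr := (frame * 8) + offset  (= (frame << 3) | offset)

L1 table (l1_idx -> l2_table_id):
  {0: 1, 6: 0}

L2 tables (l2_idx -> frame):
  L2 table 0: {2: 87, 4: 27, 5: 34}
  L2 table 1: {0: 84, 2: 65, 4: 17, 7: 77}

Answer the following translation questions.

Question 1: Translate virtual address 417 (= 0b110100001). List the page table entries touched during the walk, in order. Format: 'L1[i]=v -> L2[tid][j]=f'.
vaddr = 417 = 0b110100001
Split: l1_idx=6, l2_idx=4, offset=1

Answer: L1[6]=0 -> L2[0][4]=27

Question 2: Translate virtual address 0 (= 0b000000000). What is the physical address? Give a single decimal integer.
Answer: 672

Derivation:
vaddr = 0 = 0b000000000
Split: l1_idx=0, l2_idx=0, offset=0
L1[0] = 1
L2[1][0] = 84
paddr = 84 * 8 + 0 = 672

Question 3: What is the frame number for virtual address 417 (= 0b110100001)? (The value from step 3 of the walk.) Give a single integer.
vaddr = 417: l1_idx=6, l2_idx=4
L1[6] = 0; L2[0][4] = 27

Answer: 27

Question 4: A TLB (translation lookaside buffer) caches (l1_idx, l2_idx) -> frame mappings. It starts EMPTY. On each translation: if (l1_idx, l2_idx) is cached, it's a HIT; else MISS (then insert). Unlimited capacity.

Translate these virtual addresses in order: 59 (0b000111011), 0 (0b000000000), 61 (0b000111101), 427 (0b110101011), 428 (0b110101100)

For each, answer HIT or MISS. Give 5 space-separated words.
vaddr=59: (0,7) not in TLB -> MISS, insert
vaddr=0: (0,0) not in TLB -> MISS, insert
vaddr=61: (0,7) in TLB -> HIT
vaddr=427: (6,5) not in TLB -> MISS, insert
vaddr=428: (6,5) in TLB -> HIT

Answer: MISS MISS HIT MISS HIT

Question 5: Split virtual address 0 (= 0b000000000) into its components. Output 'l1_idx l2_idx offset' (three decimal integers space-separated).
Answer: 0 0 0

Derivation:
vaddr = 0 = 0b000000000
  top 3 bits -> l1_idx = 0
  next 3 bits -> l2_idx = 0
  bottom 3 bits -> offset = 0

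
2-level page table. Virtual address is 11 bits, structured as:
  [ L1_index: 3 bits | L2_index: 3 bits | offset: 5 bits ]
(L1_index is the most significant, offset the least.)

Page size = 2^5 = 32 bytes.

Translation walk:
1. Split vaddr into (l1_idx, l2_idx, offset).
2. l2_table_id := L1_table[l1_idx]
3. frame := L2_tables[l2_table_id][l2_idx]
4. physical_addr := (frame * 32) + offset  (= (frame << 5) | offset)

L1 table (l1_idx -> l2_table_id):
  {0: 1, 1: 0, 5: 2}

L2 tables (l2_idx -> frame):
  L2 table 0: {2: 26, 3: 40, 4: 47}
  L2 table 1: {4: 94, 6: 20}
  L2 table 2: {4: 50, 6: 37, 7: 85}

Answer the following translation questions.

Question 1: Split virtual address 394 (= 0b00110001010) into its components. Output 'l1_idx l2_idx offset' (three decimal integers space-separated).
Answer: 1 4 10

Derivation:
vaddr = 394 = 0b00110001010
  top 3 bits -> l1_idx = 1
  next 3 bits -> l2_idx = 4
  bottom 5 bits -> offset = 10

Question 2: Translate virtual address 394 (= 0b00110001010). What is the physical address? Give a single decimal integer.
Answer: 1514

Derivation:
vaddr = 394 = 0b00110001010
Split: l1_idx=1, l2_idx=4, offset=10
L1[1] = 0
L2[0][4] = 47
paddr = 47 * 32 + 10 = 1514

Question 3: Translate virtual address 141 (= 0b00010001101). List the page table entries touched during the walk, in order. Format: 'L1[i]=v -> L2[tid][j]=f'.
vaddr = 141 = 0b00010001101
Split: l1_idx=0, l2_idx=4, offset=13

Answer: L1[0]=1 -> L2[1][4]=94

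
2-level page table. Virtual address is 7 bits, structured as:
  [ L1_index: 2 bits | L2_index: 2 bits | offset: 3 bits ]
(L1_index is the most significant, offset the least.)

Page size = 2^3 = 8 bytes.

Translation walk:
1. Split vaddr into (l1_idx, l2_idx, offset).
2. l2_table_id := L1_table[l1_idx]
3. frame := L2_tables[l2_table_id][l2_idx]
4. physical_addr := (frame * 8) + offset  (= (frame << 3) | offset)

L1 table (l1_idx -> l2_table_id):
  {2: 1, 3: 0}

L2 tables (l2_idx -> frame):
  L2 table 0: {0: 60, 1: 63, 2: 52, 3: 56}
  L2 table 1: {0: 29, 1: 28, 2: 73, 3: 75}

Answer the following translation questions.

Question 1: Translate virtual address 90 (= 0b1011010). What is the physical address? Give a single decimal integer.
vaddr = 90 = 0b1011010
Split: l1_idx=2, l2_idx=3, offset=2
L1[2] = 1
L2[1][3] = 75
paddr = 75 * 8 + 2 = 602

Answer: 602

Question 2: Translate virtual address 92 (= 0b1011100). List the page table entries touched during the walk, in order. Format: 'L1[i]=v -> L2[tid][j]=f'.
vaddr = 92 = 0b1011100
Split: l1_idx=2, l2_idx=3, offset=4

Answer: L1[2]=1 -> L2[1][3]=75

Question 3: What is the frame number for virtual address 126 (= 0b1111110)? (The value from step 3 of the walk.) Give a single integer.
Answer: 56

Derivation:
vaddr = 126: l1_idx=3, l2_idx=3
L1[3] = 0; L2[0][3] = 56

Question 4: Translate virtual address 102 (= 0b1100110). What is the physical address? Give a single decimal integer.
Answer: 486

Derivation:
vaddr = 102 = 0b1100110
Split: l1_idx=3, l2_idx=0, offset=6
L1[3] = 0
L2[0][0] = 60
paddr = 60 * 8 + 6 = 486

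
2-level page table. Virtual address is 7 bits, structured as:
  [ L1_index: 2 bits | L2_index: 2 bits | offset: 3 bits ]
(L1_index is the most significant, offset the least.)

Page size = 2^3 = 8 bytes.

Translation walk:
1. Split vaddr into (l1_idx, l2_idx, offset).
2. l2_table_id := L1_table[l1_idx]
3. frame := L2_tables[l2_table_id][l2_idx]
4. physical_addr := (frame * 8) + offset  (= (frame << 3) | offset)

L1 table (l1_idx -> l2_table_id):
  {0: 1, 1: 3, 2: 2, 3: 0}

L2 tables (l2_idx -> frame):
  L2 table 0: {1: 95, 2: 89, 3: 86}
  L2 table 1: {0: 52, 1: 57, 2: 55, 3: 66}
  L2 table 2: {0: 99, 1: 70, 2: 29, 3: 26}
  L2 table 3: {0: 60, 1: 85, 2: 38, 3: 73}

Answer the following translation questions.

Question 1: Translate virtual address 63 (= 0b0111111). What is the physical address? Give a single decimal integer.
Answer: 591

Derivation:
vaddr = 63 = 0b0111111
Split: l1_idx=1, l2_idx=3, offset=7
L1[1] = 3
L2[3][3] = 73
paddr = 73 * 8 + 7 = 591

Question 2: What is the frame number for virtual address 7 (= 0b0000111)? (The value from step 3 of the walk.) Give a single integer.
Answer: 52

Derivation:
vaddr = 7: l1_idx=0, l2_idx=0
L1[0] = 1; L2[1][0] = 52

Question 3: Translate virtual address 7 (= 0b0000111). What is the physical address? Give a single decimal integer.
Answer: 423

Derivation:
vaddr = 7 = 0b0000111
Split: l1_idx=0, l2_idx=0, offset=7
L1[0] = 1
L2[1][0] = 52
paddr = 52 * 8 + 7 = 423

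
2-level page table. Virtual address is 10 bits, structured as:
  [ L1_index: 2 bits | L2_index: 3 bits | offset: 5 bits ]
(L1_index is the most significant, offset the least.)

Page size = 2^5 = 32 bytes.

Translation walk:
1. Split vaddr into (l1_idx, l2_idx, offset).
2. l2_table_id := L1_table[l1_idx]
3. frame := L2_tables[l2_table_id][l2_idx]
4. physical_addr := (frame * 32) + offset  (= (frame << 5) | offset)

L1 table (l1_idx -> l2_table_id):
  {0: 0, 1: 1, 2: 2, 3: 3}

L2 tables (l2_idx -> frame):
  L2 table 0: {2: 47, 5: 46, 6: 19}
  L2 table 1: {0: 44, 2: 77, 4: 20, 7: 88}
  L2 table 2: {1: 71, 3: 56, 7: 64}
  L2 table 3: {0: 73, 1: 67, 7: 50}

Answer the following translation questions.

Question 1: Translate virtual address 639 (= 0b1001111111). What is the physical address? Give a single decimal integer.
vaddr = 639 = 0b1001111111
Split: l1_idx=2, l2_idx=3, offset=31
L1[2] = 2
L2[2][3] = 56
paddr = 56 * 32 + 31 = 1823

Answer: 1823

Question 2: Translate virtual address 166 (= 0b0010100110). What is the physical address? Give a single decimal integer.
vaddr = 166 = 0b0010100110
Split: l1_idx=0, l2_idx=5, offset=6
L1[0] = 0
L2[0][5] = 46
paddr = 46 * 32 + 6 = 1478

Answer: 1478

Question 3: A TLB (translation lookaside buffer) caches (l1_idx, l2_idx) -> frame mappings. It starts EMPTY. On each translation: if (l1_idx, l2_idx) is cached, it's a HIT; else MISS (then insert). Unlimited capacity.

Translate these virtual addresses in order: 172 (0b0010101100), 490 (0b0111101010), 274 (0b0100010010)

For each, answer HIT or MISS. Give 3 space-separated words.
Answer: MISS MISS MISS

Derivation:
vaddr=172: (0,5) not in TLB -> MISS, insert
vaddr=490: (1,7) not in TLB -> MISS, insert
vaddr=274: (1,0) not in TLB -> MISS, insert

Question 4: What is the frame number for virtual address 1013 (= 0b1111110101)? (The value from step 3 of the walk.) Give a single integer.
Answer: 50

Derivation:
vaddr = 1013: l1_idx=3, l2_idx=7
L1[3] = 3; L2[3][7] = 50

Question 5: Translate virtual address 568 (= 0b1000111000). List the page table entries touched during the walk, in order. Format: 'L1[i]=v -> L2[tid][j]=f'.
vaddr = 568 = 0b1000111000
Split: l1_idx=2, l2_idx=1, offset=24

Answer: L1[2]=2 -> L2[2][1]=71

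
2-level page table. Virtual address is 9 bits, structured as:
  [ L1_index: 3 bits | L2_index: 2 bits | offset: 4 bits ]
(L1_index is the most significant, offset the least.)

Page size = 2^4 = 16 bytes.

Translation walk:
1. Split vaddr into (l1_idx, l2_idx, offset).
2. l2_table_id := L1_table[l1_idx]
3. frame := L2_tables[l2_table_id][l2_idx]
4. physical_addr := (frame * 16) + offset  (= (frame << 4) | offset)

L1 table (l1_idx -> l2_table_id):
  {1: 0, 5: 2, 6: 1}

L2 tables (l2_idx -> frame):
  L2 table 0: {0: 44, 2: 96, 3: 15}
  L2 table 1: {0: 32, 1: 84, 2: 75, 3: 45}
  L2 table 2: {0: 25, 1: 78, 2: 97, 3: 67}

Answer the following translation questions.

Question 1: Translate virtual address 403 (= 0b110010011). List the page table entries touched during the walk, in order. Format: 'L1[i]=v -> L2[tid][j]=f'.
Answer: L1[6]=1 -> L2[1][1]=84

Derivation:
vaddr = 403 = 0b110010011
Split: l1_idx=6, l2_idx=1, offset=3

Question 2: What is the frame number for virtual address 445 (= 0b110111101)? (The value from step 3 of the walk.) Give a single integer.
vaddr = 445: l1_idx=6, l2_idx=3
L1[6] = 1; L2[1][3] = 45

Answer: 45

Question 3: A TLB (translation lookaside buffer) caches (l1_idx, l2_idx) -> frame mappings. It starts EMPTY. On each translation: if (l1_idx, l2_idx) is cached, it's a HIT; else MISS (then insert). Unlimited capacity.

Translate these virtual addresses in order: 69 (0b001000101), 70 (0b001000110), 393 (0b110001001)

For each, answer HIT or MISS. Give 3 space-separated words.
vaddr=69: (1,0) not in TLB -> MISS, insert
vaddr=70: (1,0) in TLB -> HIT
vaddr=393: (6,0) not in TLB -> MISS, insert

Answer: MISS HIT MISS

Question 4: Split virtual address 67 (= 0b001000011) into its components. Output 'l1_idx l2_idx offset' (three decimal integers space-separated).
Answer: 1 0 3

Derivation:
vaddr = 67 = 0b001000011
  top 3 bits -> l1_idx = 1
  next 2 bits -> l2_idx = 0
  bottom 4 bits -> offset = 3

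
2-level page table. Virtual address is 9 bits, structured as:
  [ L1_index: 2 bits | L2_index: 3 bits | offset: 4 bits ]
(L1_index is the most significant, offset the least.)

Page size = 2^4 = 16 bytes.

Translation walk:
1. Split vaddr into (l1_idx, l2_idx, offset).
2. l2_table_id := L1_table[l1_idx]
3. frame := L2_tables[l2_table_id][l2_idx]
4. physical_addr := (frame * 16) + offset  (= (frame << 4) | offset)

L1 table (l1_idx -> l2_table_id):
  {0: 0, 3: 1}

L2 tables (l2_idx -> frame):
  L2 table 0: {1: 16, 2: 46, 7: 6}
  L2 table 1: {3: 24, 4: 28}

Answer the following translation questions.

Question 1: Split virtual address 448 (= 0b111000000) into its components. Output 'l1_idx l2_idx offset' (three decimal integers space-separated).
Answer: 3 4 0

Derivation:
vaddr = 448 = 0b111000000
  top 2 bits -> l1_idx = 3
  next 3 bits -> l2_idx = 4
  bottom 4 bits -> offset = 0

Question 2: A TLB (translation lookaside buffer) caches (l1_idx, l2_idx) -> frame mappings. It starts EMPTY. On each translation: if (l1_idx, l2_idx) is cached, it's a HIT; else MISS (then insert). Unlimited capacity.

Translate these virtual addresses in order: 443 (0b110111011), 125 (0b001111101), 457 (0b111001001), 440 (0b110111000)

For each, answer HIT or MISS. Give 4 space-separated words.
Answer: MISS MISS MISS HIT

Derivation:
vaddr=443: (3,3) not in TLB -> MISS, insert
vaddr=125: (0,7) not in TLB -> MISS, insert
vaddr=457: (3,4) not in TLB -> MISS, insert
vaddr=440: (3,3) in TLB -> HIT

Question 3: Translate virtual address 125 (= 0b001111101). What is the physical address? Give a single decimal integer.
vaddr = 125 = 0b001111101
Split: l1_idx=0, l2_idx=7, offset=13
L1[0] = 0
L2[0][7] = 6
paddr = 6 * 16 + 13 = 109

Answer: 109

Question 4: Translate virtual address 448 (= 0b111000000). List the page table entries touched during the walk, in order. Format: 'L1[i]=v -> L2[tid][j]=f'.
Answer: L1[3]=1 -> L2[1][4]=28

Derivation:
vaddr = 448 = 0b111000000
Split: l1_idx=3, l2_idx=4, offset=0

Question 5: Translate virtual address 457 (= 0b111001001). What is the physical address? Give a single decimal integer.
Answer: 457

Derivation:
vaddr = 457 = 0b111001001
Split: l1_idx=3, l2_idx=4, offset=9
L1[3] = 1
L2[1][4] = 28
paddr = 28 * 16 + 9 = 457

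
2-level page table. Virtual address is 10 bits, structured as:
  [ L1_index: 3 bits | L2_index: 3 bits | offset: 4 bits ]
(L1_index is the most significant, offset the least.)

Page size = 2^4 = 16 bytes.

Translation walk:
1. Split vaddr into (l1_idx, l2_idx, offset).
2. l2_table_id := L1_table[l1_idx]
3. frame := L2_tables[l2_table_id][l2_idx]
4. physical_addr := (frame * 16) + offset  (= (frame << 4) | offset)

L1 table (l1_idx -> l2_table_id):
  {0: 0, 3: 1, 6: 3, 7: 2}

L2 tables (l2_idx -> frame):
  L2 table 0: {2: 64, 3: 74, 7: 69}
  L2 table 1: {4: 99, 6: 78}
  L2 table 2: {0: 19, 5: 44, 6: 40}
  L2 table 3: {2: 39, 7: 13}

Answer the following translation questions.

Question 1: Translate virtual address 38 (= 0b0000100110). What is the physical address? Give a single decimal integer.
Answer: 1030

Derivation:
vaddr = 38 = 0b0000100110
Split: l1_idx=0, l2_idx=2, offset=6
L1[0] = 0
L2[0][2] = 64
paddr = 64 * 16 + 6 = 1030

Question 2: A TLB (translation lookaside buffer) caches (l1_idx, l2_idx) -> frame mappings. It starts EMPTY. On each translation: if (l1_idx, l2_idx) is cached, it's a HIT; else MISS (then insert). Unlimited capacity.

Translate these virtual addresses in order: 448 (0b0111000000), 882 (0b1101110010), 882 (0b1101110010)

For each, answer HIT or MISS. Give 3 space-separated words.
vaddr=448: (3,4) not in TLB -> MISS, insert
vaddr=882: (6,7) not in TLB -> MISS, insert
vaddr=882: (6,7) in TLB -> HIT

Answer: MISS MISS HIT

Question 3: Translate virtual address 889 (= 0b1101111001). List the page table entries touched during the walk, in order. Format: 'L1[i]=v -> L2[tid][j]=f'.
Answer: L1[6]=3 -> L2[3][7]=13

Derivation:
vaddr = 889 = 0b1101111001
Split: l1_idx=6, l2_idx=7, offset=9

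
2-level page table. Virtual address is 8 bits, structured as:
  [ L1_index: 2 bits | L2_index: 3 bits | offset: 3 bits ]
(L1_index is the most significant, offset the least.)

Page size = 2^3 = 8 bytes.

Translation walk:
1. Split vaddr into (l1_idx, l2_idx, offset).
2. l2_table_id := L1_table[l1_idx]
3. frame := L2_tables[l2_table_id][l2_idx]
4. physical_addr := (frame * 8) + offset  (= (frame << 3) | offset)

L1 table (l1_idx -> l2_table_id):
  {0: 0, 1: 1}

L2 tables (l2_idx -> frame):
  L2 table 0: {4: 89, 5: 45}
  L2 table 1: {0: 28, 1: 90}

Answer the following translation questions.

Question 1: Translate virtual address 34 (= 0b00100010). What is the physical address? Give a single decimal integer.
vaddr = 34 = 0b00100010
Split: l1_idx=0, l2_idx=4, offset=2
L1[0] = 0
L2[0][4] = 89
paddr = 89 * 8 + 2 = 714

Answer: 714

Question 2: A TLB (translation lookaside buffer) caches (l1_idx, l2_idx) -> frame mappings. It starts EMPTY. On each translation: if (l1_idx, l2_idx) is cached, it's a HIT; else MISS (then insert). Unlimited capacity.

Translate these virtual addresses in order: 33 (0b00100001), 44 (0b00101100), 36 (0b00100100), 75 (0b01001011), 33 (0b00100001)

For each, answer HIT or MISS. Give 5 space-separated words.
Answer: MISS MISS HIT MISS HIT

Derivation:
vaddr=33: (0,4) not in TLB -> MISS, insert
vaddr=44: (0,5) not in TLB -> MISS, insert
vaddr=36: (0,4) in TLB -> HIT
vaddr=75: (1,1) not in TLB -> MISS, insert
vaddr=33: (0,4) in TLB -> HIT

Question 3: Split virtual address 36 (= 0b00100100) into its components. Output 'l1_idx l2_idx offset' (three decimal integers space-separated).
Answer: 0 4 4

Derivation:
vaddr = 36 = 0b00100100
  top 2 bits -> l1_idx = 0
  next 3 bits -> l2_idx = 4
  bottom 3 bits -> offset = 4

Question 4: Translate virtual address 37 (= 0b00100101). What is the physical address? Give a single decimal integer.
Answer: 717

Derivation:
vaddr = 37 = 0b00100101
Split: l1_idx=0, l2_idx=4, offset=5
L1[0] = 0
L2[0][4] = 89
paddr = 89 * 8 + 5 = 717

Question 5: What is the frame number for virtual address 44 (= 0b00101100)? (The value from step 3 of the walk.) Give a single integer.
Answer: 45

Derivation:
vaddr = 44: l1_idx=0, l2_idx=5
L1[0] = 0; L2[0][5] = 45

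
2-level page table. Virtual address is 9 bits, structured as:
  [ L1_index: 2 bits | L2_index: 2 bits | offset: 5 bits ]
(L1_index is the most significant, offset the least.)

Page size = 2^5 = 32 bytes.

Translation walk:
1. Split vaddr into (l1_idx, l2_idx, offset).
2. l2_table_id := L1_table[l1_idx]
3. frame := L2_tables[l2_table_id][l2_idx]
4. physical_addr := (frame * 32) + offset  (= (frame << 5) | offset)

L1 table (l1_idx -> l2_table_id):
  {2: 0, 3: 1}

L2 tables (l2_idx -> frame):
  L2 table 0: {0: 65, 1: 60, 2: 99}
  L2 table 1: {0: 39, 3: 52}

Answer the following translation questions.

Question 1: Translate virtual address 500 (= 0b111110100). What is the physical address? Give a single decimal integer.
Answer: 1684

Derivation:
vaddr = 500 = 0b111110100
Split: l1_idx=3, l2_idx=3, offset=20
L1[3] = 1
L2[1][3] = 52
paddr = 52 * 32 + 20 = 1684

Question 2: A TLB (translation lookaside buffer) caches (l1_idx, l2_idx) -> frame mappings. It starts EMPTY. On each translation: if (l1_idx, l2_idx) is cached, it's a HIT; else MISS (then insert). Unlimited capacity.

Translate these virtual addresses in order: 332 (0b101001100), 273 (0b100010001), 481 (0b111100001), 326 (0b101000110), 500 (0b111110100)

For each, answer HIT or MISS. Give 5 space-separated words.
Answer: MISS MISS MISS HIT HIT

Derivation:
vaddr=332: (2,2) not in TLB -> MISS, insert
vaddr=273: (2,0) not in TLB -> MISS, insert
vaddr=481: (3,3) not in TLB -> MISS, insert
vaddr=326: (2,2) in TLB -> HIT
vaddr=500: (3,3) in TLB -> HIT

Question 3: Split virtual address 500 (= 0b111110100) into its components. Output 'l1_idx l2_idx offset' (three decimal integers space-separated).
Answer: 3 3 20

Derivation:
vaddr = 500 = 0b111110100
  top 2 bits -> l1_idx = 3
  next 2 bits -> l2_idx = 3
  bottom 5 bits -> offset = 20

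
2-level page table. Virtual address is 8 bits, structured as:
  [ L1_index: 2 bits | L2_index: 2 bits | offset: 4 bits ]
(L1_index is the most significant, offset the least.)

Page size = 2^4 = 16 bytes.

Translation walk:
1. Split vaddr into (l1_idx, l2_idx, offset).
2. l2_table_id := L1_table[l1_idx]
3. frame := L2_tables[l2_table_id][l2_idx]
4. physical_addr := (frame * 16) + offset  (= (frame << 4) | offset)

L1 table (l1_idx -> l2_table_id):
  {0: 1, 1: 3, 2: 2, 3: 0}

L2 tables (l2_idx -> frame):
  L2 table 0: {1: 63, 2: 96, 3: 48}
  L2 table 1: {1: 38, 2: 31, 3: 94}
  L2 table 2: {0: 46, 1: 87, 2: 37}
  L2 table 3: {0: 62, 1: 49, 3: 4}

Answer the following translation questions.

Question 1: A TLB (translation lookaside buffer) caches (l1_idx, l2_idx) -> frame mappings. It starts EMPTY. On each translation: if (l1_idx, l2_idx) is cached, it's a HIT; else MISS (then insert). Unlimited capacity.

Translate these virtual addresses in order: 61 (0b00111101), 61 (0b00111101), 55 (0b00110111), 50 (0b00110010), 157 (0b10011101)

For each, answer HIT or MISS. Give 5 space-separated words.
Answer: MISS HIT HIT HIT MISS

Derivation:
vaddr=61: (0,3) not in TLB -> MISS, insert
vaddr=61: (0,3) in TLB -> HIT
vaddr=55: (0,3) in TLB -> HIT
vaddr=50: (0,3) in TLB -> HIT
vaddr=157: (2,1) not in TLB -> MISS, insert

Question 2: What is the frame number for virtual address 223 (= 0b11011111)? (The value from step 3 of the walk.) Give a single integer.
Answer: 63

Derivation:
vaddr = 223: l1_idx=3, l2_idx=1
L1[3] = 0; L2[0][1] = 63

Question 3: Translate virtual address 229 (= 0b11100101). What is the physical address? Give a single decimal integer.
Answer: 1541

Derivation:
vaddr = 229 = 0b11100101
Split: l1_idx=3, l2_idx=2, offset=5
L1[3] = 0
L2[0][2] = 96
paddr = 96 * 16 + 5 = 1541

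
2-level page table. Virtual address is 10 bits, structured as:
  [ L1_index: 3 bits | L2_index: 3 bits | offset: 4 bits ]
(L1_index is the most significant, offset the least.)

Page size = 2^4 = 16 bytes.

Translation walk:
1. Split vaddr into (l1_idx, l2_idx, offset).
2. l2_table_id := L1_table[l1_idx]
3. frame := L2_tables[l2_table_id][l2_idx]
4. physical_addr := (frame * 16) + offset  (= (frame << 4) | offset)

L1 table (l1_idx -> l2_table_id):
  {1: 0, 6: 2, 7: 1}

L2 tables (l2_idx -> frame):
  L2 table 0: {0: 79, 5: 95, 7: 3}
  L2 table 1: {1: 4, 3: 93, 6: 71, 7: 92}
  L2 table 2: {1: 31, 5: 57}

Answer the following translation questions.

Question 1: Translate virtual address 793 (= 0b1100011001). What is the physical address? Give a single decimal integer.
Answer: 505

Derivation:
vaddr = 793 = 0b1100011001
Split: l1_idx=6, l2_idx=1, offset=9
L1[6] = 2
L2[2][1] = 31
paddr = 31 * 16 + 9 = 505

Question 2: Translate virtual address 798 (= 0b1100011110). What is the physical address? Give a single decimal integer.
Answer: 510

Derivation:
vaddr = 798 = 0b1100011110
Split: l1_idx=6, l2_idx=1, offset=14
L1[6] = 2
L2[2][1] = 31
paddr = 31 * 16 + 14 = 510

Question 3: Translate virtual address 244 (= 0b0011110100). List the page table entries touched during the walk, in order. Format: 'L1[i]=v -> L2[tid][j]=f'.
Answer: L1[1]=0 -> L2[0][7]=3

Derivation:
vaddr = 244 = 0b0011110100
Split: l1_idx=1, l2_idx=7, offset=4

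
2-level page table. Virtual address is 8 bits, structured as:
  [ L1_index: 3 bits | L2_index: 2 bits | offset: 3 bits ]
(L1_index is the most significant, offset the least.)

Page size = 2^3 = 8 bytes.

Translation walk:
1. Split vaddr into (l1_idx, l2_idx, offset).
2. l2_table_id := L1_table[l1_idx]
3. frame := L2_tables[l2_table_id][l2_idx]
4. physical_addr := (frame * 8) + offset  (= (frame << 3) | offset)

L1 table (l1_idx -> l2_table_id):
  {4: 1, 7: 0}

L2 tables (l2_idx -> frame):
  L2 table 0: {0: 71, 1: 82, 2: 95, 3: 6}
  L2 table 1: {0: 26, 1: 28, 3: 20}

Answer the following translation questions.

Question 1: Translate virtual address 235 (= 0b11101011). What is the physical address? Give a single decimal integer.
vaddr = 235 = 0b11101011
Split: l1_idx=7, l2_idx=1, offset=3
L1[7] = 0
L2[0][1] = 82
paddr = 82 * 8 + 3 = 659

Answer: 659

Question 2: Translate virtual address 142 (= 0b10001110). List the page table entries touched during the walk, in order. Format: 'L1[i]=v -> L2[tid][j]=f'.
vaddr = 142 = 0b10001110
Split: l1_idx=4, l2_idx=1, offset=6

Answer: L1[4]=1 -> L2[1][1]=28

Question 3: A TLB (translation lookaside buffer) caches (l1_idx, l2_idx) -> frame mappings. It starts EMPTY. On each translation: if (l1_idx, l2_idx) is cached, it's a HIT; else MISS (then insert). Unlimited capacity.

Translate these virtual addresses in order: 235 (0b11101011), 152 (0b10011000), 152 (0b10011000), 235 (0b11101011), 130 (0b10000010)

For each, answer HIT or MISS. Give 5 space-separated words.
vaddr=235: (7,1) not in TLB -> MISS, insert
vaddr=152: (4,3) not in TLB -> MISS, insert
vaddr=152: (4,3) in TLB -> HIT
vaddr=235: (7,1) in TLB -> HIT
vaddr=130: (4,0) not in TLB -> MISS, insert

Answer: MISS MISS HIT HIT MISS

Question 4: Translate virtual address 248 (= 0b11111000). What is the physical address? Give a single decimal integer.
Answer: 48

Derivation:
vaddr = 248 = 0b11111000
Split: l1_idx=7, l2_idx=3, offset=0
L1[7] = 0
L2[0][3] = 6
paddr = 6 * 8 + 0 = 48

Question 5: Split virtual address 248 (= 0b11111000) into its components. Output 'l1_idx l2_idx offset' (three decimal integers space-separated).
vaddr = 248 = 0b11111000
  top 3 bits -> l1_idx = 7
  next 2 bits -> l2_idx = 3
  bottom 3 bits -> offset = 0

Answer: 7 3 0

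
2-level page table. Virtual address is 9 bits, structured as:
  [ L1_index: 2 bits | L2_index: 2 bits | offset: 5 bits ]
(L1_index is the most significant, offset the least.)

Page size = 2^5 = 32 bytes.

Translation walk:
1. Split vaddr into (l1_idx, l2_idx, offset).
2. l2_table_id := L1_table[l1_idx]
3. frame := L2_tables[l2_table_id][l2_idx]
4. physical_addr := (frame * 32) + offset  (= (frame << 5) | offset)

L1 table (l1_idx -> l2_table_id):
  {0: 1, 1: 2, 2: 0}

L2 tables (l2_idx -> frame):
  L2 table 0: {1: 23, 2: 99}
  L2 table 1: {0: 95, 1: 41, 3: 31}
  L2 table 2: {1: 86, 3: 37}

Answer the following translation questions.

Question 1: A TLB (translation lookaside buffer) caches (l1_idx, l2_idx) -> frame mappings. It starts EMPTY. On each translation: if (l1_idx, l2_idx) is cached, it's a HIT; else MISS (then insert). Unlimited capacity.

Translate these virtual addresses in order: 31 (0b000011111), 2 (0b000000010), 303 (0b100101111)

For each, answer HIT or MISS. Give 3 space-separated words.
vaddr=31: (0,0) not in TLB -> MISS, insert
vaddr=2: (0,0) in TLB -> HIT
vaddr=303: (2,1) not in TLB -> MISS, insert

Answer: MISS HIT MISS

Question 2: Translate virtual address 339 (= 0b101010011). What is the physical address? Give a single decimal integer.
Answer: 3187

Derivation:
vaddr = 339 = 0b101010011
Split: l1_idx=2, l2_idx=2, offset=19
L1[2] = 0
L2[0][2] = 99
paddr = 99 * 32 + 19 = 3187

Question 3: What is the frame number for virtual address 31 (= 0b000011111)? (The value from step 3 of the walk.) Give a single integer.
vaddr = 31: l1_idx=0, l2_idx=0
L1[0] = 1; L2[1][0] = 95

Answer: 95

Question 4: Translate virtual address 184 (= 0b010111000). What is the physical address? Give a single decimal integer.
Answer: 2776

Derivation:
vaddr = 184 = 0b010111000
Split: l1_idx=1, l2_idx=1, offset=24
L1[1] = 2
L2[2][1] = 86
paddr = 86 * 32 + 24 = 2776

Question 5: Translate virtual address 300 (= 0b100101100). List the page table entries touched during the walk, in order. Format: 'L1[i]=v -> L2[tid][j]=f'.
Answer: L1[2]=0 -> L2[0][1]=23

Derivation:
vaddr = 300 = 0b100101100
Split: l1_idx=2, l2_idx=1, offset=12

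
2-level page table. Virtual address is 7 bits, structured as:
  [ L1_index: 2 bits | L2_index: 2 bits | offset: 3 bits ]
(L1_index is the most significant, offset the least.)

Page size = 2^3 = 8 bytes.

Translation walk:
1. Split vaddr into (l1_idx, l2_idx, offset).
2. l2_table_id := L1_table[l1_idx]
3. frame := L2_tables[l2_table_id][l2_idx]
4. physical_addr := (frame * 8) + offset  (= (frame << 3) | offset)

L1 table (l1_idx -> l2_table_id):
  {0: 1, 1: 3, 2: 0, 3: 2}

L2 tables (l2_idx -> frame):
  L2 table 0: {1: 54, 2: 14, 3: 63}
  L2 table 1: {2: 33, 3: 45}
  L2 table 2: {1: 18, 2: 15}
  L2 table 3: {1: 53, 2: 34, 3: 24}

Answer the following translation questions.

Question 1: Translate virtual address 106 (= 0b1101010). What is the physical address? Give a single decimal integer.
Answer: 146

Derivation:
vaddr = 106 = 0b1101010
Split: l1_idx=3, l2_idx=1, offset=2
L1[3] = 2
L2[2][1] = 18
paddr = 18 * 8 + 2 = 146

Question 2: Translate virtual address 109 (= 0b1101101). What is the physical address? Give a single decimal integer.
Answer: 149

Derivation:
vaddr = 109 = 0b1101101
Split: l1_idx=3, l2_idx=1, offset=5
L1[3] = 2
L2[2][1] = 18
paddr = 18 * 8 + 5 = 149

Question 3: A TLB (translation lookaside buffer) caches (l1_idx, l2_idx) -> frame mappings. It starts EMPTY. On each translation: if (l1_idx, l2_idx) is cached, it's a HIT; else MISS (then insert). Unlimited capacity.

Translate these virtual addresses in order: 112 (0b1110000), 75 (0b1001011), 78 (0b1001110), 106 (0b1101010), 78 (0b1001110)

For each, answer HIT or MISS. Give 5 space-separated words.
Answer: MISS MISS HIT MISS HIT

Derivation:
vaddr=112: (3,2) not in TLB -> MISS, insert
vaddr=75: (2,1) not in TLB -> MISS, insert
vaddr=78: (2,1) in TLB -> HIT
vaddr=106: (3,1) not in TLB -> MISS, insert
vaddr=78: (2,1) in TLB -> HIT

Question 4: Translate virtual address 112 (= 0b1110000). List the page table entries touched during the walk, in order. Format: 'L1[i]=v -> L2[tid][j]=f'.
vaddr = 112 = 0b1110000
Split: l1_idx=3, l2_idx=2, offset=0

Answer: L1[3]=2 -> L2[2][2]=15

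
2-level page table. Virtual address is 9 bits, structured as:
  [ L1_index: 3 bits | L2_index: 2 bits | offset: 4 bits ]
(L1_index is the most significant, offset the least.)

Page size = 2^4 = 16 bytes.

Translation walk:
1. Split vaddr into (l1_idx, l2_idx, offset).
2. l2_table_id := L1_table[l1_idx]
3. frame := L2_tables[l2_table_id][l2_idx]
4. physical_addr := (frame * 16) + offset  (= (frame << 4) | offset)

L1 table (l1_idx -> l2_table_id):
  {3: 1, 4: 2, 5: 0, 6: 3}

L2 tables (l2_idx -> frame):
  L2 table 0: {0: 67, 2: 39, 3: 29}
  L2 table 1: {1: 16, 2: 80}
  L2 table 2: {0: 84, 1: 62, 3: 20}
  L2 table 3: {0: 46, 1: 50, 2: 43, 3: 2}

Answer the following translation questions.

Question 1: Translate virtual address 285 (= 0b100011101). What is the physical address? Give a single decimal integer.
vaddr = 285 = 0b100011101
Split: l1_idx=4, l2_idx=1, offset=13
L1[4] = 2
L2[2][1] = 62
paddr = 62 * 16 + 13 = 1005

Answer: 1005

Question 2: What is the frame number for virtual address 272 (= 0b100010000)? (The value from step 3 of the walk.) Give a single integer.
Answer: 62

Derivation:
vaddr = 272: l1_idx=4, l2_idx=1
L1[4] = 2; L2[2][1] = 62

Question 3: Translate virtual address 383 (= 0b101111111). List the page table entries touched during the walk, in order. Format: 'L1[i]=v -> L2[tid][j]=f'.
Answer: L1[5]=0 -> L2[0][3]=29

Derivation:
vaddr = 383 = 0b101111111
Split: l1_idx=5, l2_idx=3, offset=15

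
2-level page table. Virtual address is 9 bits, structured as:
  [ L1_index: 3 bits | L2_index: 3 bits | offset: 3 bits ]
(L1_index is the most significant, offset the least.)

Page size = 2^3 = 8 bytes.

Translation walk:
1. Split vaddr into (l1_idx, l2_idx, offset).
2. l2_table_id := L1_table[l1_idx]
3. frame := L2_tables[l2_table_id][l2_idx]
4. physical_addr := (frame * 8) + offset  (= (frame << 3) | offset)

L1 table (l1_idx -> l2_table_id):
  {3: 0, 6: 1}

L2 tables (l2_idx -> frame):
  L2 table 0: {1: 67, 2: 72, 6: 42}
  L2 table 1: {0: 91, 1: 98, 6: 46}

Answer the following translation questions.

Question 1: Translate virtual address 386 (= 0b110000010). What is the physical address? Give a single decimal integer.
Answer: 730

Derivation:
vaddr = 386 = 0b110000010
Split: l1_idx=6, l2_idx=0, offset=2
L1[6] = 1
L2[1][0] = 91
paddr = 91 * 8 + 2 = 730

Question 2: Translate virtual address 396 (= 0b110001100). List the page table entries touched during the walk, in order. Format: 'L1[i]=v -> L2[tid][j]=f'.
Answer: L1[6]=1 -> L2[1][1]=98

Derivation:
vaddr = 396 = 0b110001100
Split: l1_idx=6, l2_idx=1, offset=4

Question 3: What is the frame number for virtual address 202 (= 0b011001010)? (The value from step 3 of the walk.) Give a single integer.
Answer: 67

Derivation:
vaddr = 202: l1_idx=3, l2_idx=1
L1[3] = 0; L2[0][1] = 67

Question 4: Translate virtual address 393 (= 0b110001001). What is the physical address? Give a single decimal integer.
Answer: 785

Derivation:
vaddr = 393 = 0b110001001
Split: l1_idx=6, l2_idx=1, offset=1
L1[6] = 1
L2[1][1] = 98
paddr = 98 * 8 + 1 = 785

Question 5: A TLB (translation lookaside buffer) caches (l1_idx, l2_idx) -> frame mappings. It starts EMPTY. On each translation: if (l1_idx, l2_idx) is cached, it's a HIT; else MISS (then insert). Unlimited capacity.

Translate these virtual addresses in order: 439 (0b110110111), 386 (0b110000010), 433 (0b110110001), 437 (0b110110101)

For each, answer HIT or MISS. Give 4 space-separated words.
vaddr=439: (6,6) not in TLB -> MISS, insert
vaddr=386: (6,0) not in TLB -> MISS, insert
vaddr=433: (6,6) in TLB -> HIT
vaddr=437: (6,6) in TLB -> HIT

Answer: MISS MISS HIT HIT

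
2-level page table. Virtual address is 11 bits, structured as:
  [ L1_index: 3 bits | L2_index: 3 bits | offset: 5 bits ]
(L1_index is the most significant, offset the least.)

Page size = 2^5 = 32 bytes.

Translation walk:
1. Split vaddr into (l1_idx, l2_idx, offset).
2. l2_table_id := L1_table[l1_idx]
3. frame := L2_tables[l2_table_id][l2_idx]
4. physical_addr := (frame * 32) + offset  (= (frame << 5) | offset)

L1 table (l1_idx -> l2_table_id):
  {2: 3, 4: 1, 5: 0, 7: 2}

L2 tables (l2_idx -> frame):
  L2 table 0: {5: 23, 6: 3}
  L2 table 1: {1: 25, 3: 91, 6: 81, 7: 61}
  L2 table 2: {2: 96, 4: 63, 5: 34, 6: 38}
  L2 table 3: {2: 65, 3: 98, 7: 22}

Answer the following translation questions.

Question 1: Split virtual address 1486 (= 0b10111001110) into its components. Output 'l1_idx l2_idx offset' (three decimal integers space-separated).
vaddr = 1486 = 0b10111001110
  top 3 bits -> l1_idx = 5
  next 3 bits -> l2_idx = 6
  bottom 5 bits -> offset = 14

Answer: 5 6 14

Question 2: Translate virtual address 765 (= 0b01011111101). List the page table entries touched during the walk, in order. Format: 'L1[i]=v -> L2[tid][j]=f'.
vaddr = 765 = 0b01011111101
Split: l1_idx=2, l2_idx=7, offset=29

Answer: L1[2]=3 -> L2[3][7]=22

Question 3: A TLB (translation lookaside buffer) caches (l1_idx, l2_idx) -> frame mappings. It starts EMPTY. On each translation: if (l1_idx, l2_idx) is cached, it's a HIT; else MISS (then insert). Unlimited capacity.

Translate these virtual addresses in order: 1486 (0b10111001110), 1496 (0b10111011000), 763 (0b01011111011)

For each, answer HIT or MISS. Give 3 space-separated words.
vaddr=1486: (5,6) not in TLB -> MISS, insert
vaddr=1496: (5,6) in TLB -> HIT
vaddr=763: (2,7) not in TLB -> MISS, insert

Answer: MISS HIT MISS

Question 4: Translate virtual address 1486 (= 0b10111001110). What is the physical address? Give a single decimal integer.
vaddr = 1486 = 0b10111001110
Split: l1_idx=5, l2_idx=6, offset=14
L1[5] = 0
L2[0][6] = 3
paddr = 3 * 32 + 14 = 110

Answer: 110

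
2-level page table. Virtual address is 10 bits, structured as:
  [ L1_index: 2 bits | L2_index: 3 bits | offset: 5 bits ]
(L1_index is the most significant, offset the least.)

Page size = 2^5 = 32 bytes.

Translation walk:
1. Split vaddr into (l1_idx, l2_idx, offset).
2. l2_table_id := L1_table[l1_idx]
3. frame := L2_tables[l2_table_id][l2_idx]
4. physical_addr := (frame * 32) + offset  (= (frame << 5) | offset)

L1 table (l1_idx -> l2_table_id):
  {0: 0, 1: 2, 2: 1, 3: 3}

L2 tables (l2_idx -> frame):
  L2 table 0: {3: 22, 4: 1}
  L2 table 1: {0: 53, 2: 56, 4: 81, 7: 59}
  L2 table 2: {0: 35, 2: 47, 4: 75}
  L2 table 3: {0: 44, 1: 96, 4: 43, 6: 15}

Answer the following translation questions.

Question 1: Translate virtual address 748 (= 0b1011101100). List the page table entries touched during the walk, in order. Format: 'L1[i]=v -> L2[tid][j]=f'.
vaddr = 748 = 0b1011101100
Split: l1_idx=2, l2_idx=7, offset=12

Answer: L1[2]=1 -> L2[1][7]=59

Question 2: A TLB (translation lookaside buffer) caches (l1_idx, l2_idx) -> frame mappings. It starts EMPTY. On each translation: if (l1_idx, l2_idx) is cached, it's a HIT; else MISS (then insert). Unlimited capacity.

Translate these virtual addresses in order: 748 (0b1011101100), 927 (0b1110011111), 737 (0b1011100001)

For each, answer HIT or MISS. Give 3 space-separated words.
Answer: MISS MISS HIT

Derivation:
vaddr=748: (2,7) not in TLB -> MISS, insert
vaddr=927: (3,4) not in TLB -> MISS, insert
vaddr=737: (2,7) in TLB -> HIT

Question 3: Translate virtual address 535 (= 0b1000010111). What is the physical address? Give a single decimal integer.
Answer: 1719

Derivation:
vaddr = 535 = 0b1000010111
Split: l1_idx=2, l2_idx=0, offset=23
L1[2] = 1
L2[1][0] = 53
paddr = 53 * 32 + 23 = 1719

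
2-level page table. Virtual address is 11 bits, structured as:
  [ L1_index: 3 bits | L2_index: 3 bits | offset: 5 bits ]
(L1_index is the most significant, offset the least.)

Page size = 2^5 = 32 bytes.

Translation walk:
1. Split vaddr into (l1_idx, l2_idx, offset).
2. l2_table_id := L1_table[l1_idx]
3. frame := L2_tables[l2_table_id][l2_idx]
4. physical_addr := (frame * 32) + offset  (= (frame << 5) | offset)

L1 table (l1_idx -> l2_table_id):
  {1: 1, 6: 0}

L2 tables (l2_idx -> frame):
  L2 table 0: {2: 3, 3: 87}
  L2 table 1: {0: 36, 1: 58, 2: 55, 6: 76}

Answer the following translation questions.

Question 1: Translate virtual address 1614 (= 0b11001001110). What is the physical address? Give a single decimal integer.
vaddr = 1614 = 0b11001001110
Split: l1_idx=6, l2_idx=2, offset=14
L1[6] = 0
L2[0][2] = 3
paddr = 3 * 32 + 14 = 110

Answer: 110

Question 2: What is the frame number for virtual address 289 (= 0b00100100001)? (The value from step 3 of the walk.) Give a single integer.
vaddr = 289: l1_idx=1, l2_idx=1
L1[1] = 1; L2[1][1] = 58

Answer: 58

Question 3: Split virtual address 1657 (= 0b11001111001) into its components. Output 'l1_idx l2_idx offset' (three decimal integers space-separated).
vaddr = 1657 = 0b11001111001
  top 3 bits -> l1_idx = 6
  next 3 bits -> l2_idx = 3
  bottom 5 bits -> offset = 25

Answer: 6 3 25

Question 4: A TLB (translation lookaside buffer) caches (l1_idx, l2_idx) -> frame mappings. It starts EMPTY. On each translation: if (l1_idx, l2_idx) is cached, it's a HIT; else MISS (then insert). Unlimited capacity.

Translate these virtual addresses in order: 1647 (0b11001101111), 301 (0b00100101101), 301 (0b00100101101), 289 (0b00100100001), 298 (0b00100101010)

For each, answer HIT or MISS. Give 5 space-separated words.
vaddr=1647: (6,3) not in TLB -> MISS, insert
vaddr=301: (1,1) not in TLB -> MISS, insert
vaddr=301: (1,1) in TLB -> HIT
vaddr=289: (1,1) in TLB -> HIT
vaddr=298: (1,1) in TLB -> HIT

Answer: MISS MISS HIT HIT HIT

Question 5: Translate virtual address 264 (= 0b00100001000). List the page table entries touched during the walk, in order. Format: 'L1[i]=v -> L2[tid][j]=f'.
Answer: L1[1]=1 -> L2[1][0]=36

Derivation:
vaddr = 264 = 0b00100001000
Split: l1_idx=1, l2_idx=0, offset=8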